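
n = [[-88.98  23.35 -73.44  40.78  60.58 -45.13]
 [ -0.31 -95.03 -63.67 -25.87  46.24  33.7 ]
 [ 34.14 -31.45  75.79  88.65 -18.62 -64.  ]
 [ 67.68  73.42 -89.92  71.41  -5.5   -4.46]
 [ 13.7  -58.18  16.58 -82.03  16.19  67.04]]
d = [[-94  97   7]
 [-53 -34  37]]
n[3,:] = [67.68, 73.42, -89.92, 71.41, -5.5, -4.46]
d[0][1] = 97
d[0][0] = -94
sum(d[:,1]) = 63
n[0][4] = 60.58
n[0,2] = -73.44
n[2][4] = -18.62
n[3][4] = -5.5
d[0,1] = 97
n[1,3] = -25.87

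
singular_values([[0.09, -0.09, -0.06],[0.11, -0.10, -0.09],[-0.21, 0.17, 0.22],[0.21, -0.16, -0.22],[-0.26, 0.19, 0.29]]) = [0.69, 0.05, 0.0]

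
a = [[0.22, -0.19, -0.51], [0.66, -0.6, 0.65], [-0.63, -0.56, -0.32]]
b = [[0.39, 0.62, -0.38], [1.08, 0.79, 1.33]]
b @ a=[[0.73,-0.23,0.33], [-0.08,-1.42,-0.46]]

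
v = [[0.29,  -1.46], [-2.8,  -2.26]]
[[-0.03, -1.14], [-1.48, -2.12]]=v @ [[0.44, 0.11], [0.11, 0.8]]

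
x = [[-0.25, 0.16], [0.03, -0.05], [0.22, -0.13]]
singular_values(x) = [0.4, 0.03]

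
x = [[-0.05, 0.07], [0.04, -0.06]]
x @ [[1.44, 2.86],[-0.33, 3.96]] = [[-0.10, 0.13], [0.08, -0.12]]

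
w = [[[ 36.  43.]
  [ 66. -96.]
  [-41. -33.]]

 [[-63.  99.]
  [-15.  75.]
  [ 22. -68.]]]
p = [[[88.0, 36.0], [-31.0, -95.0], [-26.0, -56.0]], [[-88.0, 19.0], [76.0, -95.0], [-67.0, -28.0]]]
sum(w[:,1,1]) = -21.0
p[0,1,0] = -31.0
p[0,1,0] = -31.0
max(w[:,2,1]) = -33.0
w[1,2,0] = 22.0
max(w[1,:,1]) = 99.0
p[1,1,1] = -95.0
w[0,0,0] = 36.0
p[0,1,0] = -31.0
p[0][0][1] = 36.0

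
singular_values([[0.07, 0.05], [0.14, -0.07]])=[0.16, 0.07]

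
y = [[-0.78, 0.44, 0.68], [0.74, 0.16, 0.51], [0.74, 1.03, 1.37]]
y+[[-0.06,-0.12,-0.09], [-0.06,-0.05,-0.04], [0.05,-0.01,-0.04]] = [[-0.84,0.32,0.59], [0.68,0.11,0.47], [0.79,1.02,1.33]]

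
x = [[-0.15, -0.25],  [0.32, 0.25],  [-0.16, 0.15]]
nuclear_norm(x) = 0.73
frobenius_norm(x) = 0.55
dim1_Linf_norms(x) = [0.25, 0.32, 0.16]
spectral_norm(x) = 0.49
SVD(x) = [[-0.57, -0.31], [0.82, -0.2], [-0.02, 0.93]] @ diag([0.4924551058842665, 0.23555884336724825]) @ [[0.71, 0.70], [-0.70, 0.71]]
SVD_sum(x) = [[-0.20, -0.20], [0.29, 0.28], [-0.01, -0.01]] + [[0.05, -0.05], [0.03, -0.03], [-0.15, 0.16]]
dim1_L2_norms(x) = [0.29, 0.41, 0.22]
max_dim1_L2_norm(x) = 0.41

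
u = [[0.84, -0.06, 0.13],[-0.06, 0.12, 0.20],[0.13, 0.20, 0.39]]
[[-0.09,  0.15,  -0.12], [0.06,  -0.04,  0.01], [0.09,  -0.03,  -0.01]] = u @ [[-0.12, 0.19, -0.17], [0.17, -0.08, -0.15], [0.18, -0.09, 0.11]]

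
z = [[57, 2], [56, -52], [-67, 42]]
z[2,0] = -67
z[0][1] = 2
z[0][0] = 57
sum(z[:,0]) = 46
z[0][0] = 57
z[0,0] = 57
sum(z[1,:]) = 4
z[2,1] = 42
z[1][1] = -52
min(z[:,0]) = -67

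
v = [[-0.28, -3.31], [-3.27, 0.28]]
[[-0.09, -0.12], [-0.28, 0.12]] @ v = [[0.42, 0.26], [-0.31, 0.96]]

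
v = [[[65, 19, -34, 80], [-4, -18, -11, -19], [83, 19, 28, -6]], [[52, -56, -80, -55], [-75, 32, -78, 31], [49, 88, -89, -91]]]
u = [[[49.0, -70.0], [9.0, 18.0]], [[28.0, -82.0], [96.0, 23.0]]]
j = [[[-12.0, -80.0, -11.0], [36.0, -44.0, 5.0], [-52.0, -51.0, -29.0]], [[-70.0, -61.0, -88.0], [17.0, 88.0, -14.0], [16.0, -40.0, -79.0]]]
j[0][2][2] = -29.0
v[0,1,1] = -18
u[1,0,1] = -82.0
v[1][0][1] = -56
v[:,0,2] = [-34, -80]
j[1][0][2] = -88.0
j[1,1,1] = 88.0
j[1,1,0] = 17.0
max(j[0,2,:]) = -29.0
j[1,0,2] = -88.0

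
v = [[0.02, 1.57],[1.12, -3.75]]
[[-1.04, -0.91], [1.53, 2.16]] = v @ [[-0.81, -0.01], [-0.65, -0.58]]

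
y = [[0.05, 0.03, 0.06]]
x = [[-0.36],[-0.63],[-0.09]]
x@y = [[-0.02, -0.01, -0.02], [-0.03, -0.02, -0.04], [-0.00, -0.00, -0.01]]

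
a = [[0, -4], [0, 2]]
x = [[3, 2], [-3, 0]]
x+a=[[3, -2], [-3, 2]]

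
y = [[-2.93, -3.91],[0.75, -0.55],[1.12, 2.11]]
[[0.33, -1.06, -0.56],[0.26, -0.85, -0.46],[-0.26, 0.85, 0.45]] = y@[[0.18,-0.6,-0.33], [-0.22,0.72,0.39]]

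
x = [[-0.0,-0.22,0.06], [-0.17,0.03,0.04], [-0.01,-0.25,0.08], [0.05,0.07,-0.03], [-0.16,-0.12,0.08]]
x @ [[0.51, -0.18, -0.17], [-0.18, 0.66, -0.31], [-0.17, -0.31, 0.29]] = [[0.03, -0.16, 0.09], [-0.10, 0.04, 0.03], [0.03, -0.19, 0.1], [0.02, 0.05, -0.04], [-0.07, -0.08, 0.09]]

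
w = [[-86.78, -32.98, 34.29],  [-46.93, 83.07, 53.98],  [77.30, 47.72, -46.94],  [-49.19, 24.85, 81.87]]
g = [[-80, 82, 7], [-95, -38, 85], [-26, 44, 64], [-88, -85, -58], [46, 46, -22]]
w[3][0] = -49.19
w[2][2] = -46.94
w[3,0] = -49.19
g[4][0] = 46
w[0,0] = -86.78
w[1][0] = -46.93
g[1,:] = [-95, -38, 85]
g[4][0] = 46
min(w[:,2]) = -46.94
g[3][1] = -85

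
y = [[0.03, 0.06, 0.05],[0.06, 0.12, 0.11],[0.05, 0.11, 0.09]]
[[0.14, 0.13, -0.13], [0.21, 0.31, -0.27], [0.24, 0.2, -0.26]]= y @ [[4.12, 3.54, 4.43], [4.99, -4.05, -3.49], [-5.74, 5.26, -1.05]]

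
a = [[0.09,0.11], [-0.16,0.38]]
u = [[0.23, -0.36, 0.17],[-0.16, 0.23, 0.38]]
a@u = [[0.00, -0.01, 0.06], [-0.1, 0.14, 0.12]]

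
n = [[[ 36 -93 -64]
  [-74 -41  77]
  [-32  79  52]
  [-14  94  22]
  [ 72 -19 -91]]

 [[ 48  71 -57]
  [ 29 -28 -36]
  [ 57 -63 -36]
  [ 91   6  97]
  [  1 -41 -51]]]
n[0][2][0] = -32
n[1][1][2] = -36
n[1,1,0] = 29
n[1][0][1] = 71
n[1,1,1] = -28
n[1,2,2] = -36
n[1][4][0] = 1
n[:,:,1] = [[-93, -41, 79, 94, -19], [71, -28, -63, 6, -41]]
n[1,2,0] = 57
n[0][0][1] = -93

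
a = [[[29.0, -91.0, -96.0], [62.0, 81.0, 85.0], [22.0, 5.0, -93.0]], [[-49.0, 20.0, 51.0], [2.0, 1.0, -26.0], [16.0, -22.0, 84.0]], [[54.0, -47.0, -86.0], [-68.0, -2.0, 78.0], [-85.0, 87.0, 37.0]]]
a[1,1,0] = 2.0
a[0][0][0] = 29.0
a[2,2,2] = 37.0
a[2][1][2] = 78.0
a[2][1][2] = 78.0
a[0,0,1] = -91.0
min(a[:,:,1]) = -91.0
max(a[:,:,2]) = 85.0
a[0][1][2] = 85.0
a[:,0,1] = [-91.0, 20.0, -47.0]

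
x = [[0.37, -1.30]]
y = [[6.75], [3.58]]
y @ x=[[2.5,  -8.78], [1.32,  -4.65]]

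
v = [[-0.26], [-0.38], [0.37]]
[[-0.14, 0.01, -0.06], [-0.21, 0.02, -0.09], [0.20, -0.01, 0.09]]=v @ [[0.54, -0.04, 0.24]]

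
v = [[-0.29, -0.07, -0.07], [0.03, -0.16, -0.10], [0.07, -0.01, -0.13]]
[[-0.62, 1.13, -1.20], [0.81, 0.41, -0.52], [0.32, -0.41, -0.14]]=v @ [[3.23,-3.29,2.99], [-4.17,-4.24,2.24], [-0.41,1.74,2.49]]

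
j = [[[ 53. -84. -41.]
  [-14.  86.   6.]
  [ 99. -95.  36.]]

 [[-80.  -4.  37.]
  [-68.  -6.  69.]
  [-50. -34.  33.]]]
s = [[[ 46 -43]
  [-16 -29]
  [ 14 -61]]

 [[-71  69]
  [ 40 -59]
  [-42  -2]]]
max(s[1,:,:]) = 69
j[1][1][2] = 69.0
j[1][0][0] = -80.0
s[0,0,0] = 46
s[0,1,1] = -29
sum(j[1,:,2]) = 139.0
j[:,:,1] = [[-84.0, 86.0, -95.0], [-4.0, -6.0, -34.0]]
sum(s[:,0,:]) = 1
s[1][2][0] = -42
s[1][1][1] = -59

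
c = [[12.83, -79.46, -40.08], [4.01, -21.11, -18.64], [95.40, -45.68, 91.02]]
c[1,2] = -18.64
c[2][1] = -45.68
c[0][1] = -79.46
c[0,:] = [12.83, -79.46, -40.08]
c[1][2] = -18.64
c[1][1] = -21.11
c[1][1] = -21.11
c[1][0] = 4.01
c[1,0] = 4.01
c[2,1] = -45.68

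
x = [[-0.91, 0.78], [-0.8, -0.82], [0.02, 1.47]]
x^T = [[-0.91, -0.8, 0.02], [0.78, -0.82, 1.47]]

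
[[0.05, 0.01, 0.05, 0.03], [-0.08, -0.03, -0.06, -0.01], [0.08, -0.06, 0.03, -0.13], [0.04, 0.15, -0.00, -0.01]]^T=[[0.05, -0.08, 0.08, 0.04], [0.01, -0.03, -0.06, 0.15], [0.05, -0.06, 0.03, -0.00], [0.03, -0.01, -0.13, -0.01]]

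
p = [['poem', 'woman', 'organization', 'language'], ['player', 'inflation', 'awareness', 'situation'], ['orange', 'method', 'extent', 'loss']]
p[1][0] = 'player'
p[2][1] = 'method'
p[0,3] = 'language'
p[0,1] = 'woman'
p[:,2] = ['organization', 'awareness', 'extent']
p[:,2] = ['organization', 'awareness', 'extent']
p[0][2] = 'organization'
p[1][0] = 'player'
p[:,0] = ['poem', 'player', 'orange']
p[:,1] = ['woman', 'inflation', 'method']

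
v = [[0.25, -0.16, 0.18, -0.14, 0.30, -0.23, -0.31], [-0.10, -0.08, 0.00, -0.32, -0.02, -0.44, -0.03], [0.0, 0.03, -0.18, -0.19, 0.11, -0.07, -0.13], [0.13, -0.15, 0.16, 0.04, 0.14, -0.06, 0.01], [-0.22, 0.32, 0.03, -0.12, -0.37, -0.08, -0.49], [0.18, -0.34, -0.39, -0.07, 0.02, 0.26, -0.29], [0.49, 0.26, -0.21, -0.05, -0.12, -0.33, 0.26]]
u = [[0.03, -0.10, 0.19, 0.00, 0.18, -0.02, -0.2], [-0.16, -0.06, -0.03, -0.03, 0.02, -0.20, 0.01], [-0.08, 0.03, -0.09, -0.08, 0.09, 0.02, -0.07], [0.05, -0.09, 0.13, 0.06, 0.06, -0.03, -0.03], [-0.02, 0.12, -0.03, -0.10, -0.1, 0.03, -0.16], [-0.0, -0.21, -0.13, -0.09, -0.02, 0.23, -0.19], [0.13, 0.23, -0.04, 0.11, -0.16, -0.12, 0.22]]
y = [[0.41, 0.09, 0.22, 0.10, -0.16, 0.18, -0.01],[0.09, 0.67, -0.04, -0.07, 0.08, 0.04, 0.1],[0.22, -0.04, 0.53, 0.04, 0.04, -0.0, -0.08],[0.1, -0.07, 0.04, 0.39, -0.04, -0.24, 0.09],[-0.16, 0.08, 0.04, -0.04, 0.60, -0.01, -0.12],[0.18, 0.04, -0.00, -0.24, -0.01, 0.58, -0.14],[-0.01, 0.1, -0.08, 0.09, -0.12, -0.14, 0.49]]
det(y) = 0.00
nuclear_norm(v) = 3.58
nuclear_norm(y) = 3.67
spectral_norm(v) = 0.81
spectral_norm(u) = 0.58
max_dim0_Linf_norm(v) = 0.49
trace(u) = 0.29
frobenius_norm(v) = 1.56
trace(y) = 3.67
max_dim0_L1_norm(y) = 1.19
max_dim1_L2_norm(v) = 0.74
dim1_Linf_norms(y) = [0.41, 0.67, 0.53, 0.39, 0.6, 0.58, 0.49]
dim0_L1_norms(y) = [1.17, 1.09, 0.95, 0.97, 1.05, 1.19, 1.03]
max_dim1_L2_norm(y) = 0.69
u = v @ y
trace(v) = 0.18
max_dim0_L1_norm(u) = 0.88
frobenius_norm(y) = 1.58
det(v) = 0.00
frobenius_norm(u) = 0.81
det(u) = -0.00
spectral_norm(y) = 0.87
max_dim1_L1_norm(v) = 1.72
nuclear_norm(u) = 1.71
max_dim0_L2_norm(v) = 0.71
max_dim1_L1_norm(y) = 1.19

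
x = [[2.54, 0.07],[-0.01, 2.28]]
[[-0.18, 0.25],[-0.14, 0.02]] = x @ [[-0.07, 0.1], [-0.06, 0.01]]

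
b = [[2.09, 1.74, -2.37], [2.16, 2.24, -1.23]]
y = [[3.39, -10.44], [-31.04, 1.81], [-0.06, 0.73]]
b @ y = [[-46.78, -20.40], [-62.13, -19.39]]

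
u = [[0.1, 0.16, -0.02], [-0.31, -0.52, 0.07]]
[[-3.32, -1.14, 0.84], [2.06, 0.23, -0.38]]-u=[[-3.42, -1.3, 0.86], [2.37, 0.75, -0.45]]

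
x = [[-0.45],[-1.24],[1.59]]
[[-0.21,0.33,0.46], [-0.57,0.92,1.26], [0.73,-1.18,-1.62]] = x @ [[0.46,-0.74,-1.02]]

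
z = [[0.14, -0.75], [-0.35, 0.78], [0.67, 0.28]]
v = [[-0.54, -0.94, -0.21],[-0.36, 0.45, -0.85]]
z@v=[[0.19,-0.47,0.61], [-0.09,0.68,-0.59], [-0.46,-0.50,-0.38]]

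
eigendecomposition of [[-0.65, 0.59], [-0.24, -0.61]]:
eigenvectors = [[(0.84+0j), 0.84-0.00j], [(0.03+0.54j), 0.03-0.54j]]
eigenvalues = [(-0.63+0.38j), (-0.63-0.38j)]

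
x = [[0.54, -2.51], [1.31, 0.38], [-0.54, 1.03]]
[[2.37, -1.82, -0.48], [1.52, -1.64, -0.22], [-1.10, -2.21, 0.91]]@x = [[-0.85, -7.13],[-1.21, -4.66],[-3.98, 2.86]]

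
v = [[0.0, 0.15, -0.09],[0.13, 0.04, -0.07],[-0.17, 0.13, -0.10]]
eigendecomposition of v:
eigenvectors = [[0.68,  0.43,  0.13], [0.73,  0.03,  0.48], [-0.08,  0.90,  0.87]]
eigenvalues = [0.17, -0.18, -0.05]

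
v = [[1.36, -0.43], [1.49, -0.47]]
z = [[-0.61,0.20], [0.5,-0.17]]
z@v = [[-0.53, 0.17],[0.43, -0.14]]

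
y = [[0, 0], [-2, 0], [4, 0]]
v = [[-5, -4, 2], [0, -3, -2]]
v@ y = [[16, 0], [-2, 0]]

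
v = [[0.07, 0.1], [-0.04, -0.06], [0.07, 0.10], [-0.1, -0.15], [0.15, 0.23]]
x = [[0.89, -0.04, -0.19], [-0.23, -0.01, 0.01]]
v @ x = [[0.04, -0.0, -0.01], [-0.02, 0.00, 0.01], [0.04, -0.0, -0.01], [-0.05, 0.01, 0.02], [0.08, -0.01, -0.03]]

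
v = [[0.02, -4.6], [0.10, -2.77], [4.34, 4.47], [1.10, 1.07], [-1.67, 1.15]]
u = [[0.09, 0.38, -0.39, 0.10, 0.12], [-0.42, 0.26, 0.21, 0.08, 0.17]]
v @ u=[[1.93, -1.19, -0.97, -0.37, -0.78], [1.17, -0.68, -0.62, -0.21, -0.46], [-1.49, 2.81, -0.75, 0.79, 1.28], [-0.35, 0.7, -0.20, 0.20, 0.31], [-0.63, -0.34, 0.89, -0.08, -0.0]]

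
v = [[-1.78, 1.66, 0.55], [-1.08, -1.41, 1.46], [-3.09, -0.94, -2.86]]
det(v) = -24.075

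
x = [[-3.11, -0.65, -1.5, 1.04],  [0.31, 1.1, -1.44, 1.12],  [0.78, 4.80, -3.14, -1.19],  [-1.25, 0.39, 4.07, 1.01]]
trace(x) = -4.14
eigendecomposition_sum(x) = [[(-2.51+0j), 1.77+0.00j, -1.80-0.00j, -0.38+0.00j], [0.26-0.00j, -0.18-0.00j, (0.19+0j), (0.04-0j)], [-0.25+0.00j, (0.17+0j), -0.18-0.00j, -0.04+0.00j], [-0.56+0.00j, 0.40+0.00j, -0.40-0.00j, -0.09+0.00j]] + [[-0.30+0.20j, (-1.25+0.67j), 0.14-1.32j, 0.69-0.01j],[(0.05+0.28j), (0.1+1.12j), (-0.92-0.52j), 0.21-0.50j],[(0.53+0.09j), (2.04+0.59j), -1.54+1.27j, -0.74-0.71j],[(-0.29-0.47j), (-0.95-1.98j), (2.04+0.31j), (-0.03+1.06j)]] + [[(-0.3-0.2j), -1.25-0.67j, 0.14+1.32j, (0.69+0.01j)], [(0.05-0.28j), 0.10-1.12j, -0.92+0.52j, 0.21+0.50j], [0.53-0.09j, (2.04-0.59j), -1.54-1.27j, -0.74+0.71j], [-0.29+0.47j, (-0.95+1.98j), 2.04-0.31j, -0.03-1.06j]] + [[-0.00-0.00j, 0.08-0.00j, 0.02-0.00j, (0.05-0j)], [(-0.06-0j), 1.09-0.00j, (0.22-0j), (0.66-0j)], [(-0.03-0j), 0.55-0.00j, (0.11-0j), 0.34-0.00j], [(-0.1-0j), 1.90-0.00j, (0.39-0j), (1.16-0j)]]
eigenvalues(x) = [(-2.96+0j), (-1.77+3.66j), (-1.77-3.66j), (2.35+0j)]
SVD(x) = [[-0.02, -0.82, -0.54, -0.17], [0.24, -0.11, -0.14, 0.95], [0.85, 0.28, -0.39, -0.24], [-0.48, 0.48, -0.73, 0.07]] @ diag([6.693429066713462, 3.8960055908522486, 3.2310904277945656, 1.364991726105951]) @ [[0.21, 0.62, -0.73, -0.19],[0.55, 0.50, 0.63, -0.21],[0.7, -0.60, -0.23, -0.31],[0.41, 0.04, -0.08, 0.91]]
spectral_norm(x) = 6.69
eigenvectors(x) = [[0.97+0.00j, (-0.02-0.4j), (-0.02+0.4j), (0.04+0j)], [-0.10+0.00j, (-0.3-0.11j), -0.30+0.11j, 0.48+0.00j], [(0.1+0j), -0.40+0.44j, (-0.4-0.44j), (0.24+0j)], [(0.22+0j), (0.62+0j), (0.62-0j), (0.84+0j)]]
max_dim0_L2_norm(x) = 5.55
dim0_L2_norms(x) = [3.46, 4.98, 5.55, 2.18]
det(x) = -115.01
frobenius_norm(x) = 8.50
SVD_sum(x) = [[-0.03, -0.09, 0.11, 0.03], [0.33, 0.99, -1.17, -0.30], [1.18, 3.51, -4.15, -1.05], [-0.67, -1.98, 2.34, 0.59]] + [[-1.77, -1.60, -2.03, 0.68], [-0.24, -0.22, -0.27, 0.09], [0.6, 0.55, 0.69, -0.23], [1.03, 0.93, 1.18, -0.4]] + [[-1.21, 1.05, 0.41, 0.54], [-0.32, 0.28, 0.11, 0.14], [-0.87, 0.76, 0.29, 0.39], [-1.65, 1.43, 0.55, 0.73]] + [[-0.1, -0.01, 0.02, -0.21], [0.53, 0.05, -0.11, 1.18], [-0.13, -0.01, 0.03, -0.29], [0.04, 0.00, -0.01, 0.08]]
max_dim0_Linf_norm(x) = 4.8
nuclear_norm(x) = 15.19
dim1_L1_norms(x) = [6.3, 3.97, 9.91, 6.72]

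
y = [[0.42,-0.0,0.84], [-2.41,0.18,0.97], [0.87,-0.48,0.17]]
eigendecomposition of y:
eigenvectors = [[-0.54+0.00j, 0.19-0.17j, (0.19+0.17j)], [0.58+0.00j, 0.91+0.00j, 0.91-0.00j], [(-0.61+0j), 0.01+0.33j, 0.01-0.33j]]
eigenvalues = [(1.38+0j), (-0.31+0.82j), (-0.31-0.82j)]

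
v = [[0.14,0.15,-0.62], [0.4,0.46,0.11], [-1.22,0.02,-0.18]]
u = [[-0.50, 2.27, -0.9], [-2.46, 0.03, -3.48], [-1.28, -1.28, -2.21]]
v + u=[[-0.36, 2.42, -1.52],  [-2.06, 0.49, -3.37],  [-2.50, -1.26, -2.39]]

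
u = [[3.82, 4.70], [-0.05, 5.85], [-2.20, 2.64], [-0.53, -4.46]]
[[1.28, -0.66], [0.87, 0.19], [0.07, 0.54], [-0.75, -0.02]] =u @ [[0.15, -0.21], [0.15, 0.03]]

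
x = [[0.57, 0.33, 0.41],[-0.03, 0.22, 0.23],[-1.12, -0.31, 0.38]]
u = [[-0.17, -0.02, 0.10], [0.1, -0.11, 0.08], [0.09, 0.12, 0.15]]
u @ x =[[-0.21, -0.09, -0.04], [-0.03, -0.02, 0.05], [-0.12, 0.01, 0.12]]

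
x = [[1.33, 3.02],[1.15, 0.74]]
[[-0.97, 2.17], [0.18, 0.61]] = x@[[0.5, 0.09], [-0.54, 0.68]]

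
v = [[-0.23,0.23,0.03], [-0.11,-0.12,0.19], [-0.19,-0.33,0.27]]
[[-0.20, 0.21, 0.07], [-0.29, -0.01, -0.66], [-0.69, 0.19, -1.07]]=v @ [[2.23, -2.0, 0.18], [1.30, -0.86, 0.84], [0.6, -1.76, -2.82]]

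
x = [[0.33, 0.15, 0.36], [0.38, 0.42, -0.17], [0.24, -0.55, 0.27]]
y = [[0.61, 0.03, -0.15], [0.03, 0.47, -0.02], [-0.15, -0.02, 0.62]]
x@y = [[0.15, 0.07, 0.17], [0.27, 0.21, -0.17], [0.09, -0.26, 0.14]]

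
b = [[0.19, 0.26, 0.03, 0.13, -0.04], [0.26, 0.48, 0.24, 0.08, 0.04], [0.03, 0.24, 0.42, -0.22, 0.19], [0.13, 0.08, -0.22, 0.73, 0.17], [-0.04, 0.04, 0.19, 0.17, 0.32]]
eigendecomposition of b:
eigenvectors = [[0.23, 0.27, 0.41, 0.82, -0.19], [0.23, 0.67, 0.39, -0.38, 0.45], [-0.22, 0.63, -0.35, -0.12, -0.65], [0.90, -0.14, -0.12, -0.23, -0.33], [0.2, 0.23, -0.74, 0.35, 0.49]]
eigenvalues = [0.87, 0.81, 0.44, 0.01, 0.01]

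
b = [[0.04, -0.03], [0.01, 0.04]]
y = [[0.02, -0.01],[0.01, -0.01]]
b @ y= [[0.0, -0.00], [0.00, -0.0]]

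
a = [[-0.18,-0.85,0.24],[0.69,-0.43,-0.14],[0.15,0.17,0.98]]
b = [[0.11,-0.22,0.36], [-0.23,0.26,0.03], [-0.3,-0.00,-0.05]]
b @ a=[[-0.12, 0.06, 0.41], [0.23, 0.09, -0.06], [0.05, 0.25, -0.12]]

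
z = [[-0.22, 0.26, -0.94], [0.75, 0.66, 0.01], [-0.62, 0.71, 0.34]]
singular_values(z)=[1.0, 1.0, 1.0]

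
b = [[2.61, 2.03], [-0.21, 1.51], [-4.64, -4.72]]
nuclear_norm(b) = 8.73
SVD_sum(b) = [[2.31, 2.33], [0.65, 0.65], [-4.67, -4.69]] + [[0.3, -0.30], [-0.86, 0.86], [0.03, -0.03]]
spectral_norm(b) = 7.44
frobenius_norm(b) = 7.55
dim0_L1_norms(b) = [7.46, 8.26]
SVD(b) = [[-0.44,0.33], [-0.12,-0.94], [0.89,0.03]] @ diag([7.444125256019479, 1.2846007833926179]) @ [[-0.71, -0.71],[0.71, -0.71]]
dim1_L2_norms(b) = [3.31, 1.52, 6.62]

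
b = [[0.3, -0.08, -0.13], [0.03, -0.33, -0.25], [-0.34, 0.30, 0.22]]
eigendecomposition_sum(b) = [[0.32+0.00j, -0.08+0.00j, -0.11+0.00j], [(0.13+0j), (-0.03+0j), (-0.05+0j)], [(-0.36-0j), (0.09+0j), (0.13-0j)]] + [[(-0.01+0.01j), (-0+0.02j), (-0.01+0.02j)], [-0.05-0.11j, -0.15-0.07j, -0.10-0.12j], [0.01+0.11j, (0.11+0.12j), (0.05+0.14j)]] + [[-0.01-0.01j,(-0-0.02j),-0.01-0.02j], [(-0.05+0.11j),-0.15+0.07j,-0.10+0.12j], [0.01-0.11j,0.11-0.12j,(0.05-0.14j)]]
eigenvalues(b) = [(0.41+0j), (-0.11+0.08j), (-0.11-0.08j)]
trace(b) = 0.19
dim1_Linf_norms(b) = [0.3, 0.33, 0.34]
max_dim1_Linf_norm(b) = 0.34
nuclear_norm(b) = 1.00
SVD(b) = [[-0.43, 0.59, 0.68], [-0.52, -0.78, 0.35], [0.74, -0.2, 0.64]] @ diag([0.6785417700424139, 0.27829254478688437, 0.04164523770790449]) @ [[-0.58, 0.63, 0.51], [0.81, 0.53, 0.26], [-0.11, 0.57, -0.82]]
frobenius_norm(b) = 0.73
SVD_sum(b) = [[0.17,-0.18,-0.15], [0.21,-0.22,-0.18], [-0.29,0.32,0.26]] + [[0.13, 0.09, 0.04], [-0.17, -0.12, -0.06], [-0.05, -0.03, -0.01]] + [[-0.00, 0.02, -0.02], [-0.00, 0.01, -0.01], [-0.0, 0.02, -0.02]]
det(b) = 0.01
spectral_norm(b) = 0.68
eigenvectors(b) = [[(0.64+0j), 0.04+0.09j, 0.04-0.09j], [(0.27+0j), -0.72+0.00j, -0.72-0.00j], [(-0.72+0j), 0.64+0.25j, (0.64-0.25j)]]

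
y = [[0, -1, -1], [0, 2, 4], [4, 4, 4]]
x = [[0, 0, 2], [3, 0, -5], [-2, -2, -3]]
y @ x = [[-1, 2, 8], [-2, -8, -22], [4, -8, -24]]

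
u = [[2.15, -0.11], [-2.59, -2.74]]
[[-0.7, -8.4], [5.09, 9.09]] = u@[[-0.4,-3.89], [-1.48,0.36]]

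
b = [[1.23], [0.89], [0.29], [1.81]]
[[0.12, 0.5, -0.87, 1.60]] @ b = [[3.24]]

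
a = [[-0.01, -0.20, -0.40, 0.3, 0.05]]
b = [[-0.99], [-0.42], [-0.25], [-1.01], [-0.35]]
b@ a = [[0.01, 0.2, 0.4, -0.3, -0.05], [0.0, 0.08, 0.17, -0.13, -0.02], [0.00, 0.05, 0.1, -0.08, -0.01], [0.01, 0.2, 0.4, -0.30, -0.05], [0.00, 0.07, 0.14, -0.10, -0.02]]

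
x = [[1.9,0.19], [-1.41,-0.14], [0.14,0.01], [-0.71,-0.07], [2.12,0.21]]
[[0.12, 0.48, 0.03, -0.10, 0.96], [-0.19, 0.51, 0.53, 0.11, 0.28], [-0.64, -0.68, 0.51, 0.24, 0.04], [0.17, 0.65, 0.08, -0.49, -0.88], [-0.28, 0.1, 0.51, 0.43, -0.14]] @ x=[[1.66, 0.16], [-0.49, -0.05], [-0.27, -0.03], [-2.1, -0.21], [-1.2, -0.12]]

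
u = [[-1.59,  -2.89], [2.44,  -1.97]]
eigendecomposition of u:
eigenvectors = [[0.74+0.00j, 0.74-0.00j], [0.05-0.67j, 0.05+0.67j]]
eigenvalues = [(-1.78+2.65j), (-1.78-2.65j)]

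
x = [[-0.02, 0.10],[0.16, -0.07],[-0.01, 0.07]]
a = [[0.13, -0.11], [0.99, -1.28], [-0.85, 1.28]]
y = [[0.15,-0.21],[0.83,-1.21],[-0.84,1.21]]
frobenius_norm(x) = 0.21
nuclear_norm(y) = 2.10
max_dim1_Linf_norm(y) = 1.21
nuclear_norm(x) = 0.29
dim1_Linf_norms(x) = [0.1, 0.16, 0.07]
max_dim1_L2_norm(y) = 1.47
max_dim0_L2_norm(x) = 0.16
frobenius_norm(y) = 2.10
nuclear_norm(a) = 2.33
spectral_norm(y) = 2.10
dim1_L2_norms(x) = [0.1, 0.17, 0.07]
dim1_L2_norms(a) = [0.17, 1.62, 1.54]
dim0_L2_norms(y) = [1.19, 1.72]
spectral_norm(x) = 0.19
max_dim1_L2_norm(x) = 0.17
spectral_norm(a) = 2.24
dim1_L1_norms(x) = [0.12, 0.23, 0.08]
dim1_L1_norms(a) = [0.24, 2.27, 2.13]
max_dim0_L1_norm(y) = 2.63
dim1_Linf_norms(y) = [0.21, 1.21, 1.21]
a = x + y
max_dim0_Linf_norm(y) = 1.21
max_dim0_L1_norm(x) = 0.24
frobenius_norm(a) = 2.24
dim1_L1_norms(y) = [0.36, 2.04, 2.05]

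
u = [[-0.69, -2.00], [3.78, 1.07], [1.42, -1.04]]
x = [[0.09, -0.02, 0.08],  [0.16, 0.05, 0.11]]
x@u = [[-0.02, -0.28], [0.23, -0.38]]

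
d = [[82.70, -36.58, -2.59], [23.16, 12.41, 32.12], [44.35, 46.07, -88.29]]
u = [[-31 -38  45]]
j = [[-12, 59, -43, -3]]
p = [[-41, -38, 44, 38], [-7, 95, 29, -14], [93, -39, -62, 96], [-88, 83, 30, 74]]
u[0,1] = -38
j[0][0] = -12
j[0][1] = 59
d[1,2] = 32.12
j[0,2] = -43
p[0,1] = -38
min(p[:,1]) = -39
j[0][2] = -43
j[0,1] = 59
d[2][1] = 46.07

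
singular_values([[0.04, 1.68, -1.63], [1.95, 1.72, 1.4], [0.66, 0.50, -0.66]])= [3.03, 2.42, 0.53]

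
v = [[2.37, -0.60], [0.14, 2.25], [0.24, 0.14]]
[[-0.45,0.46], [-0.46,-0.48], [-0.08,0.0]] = v @ [[-0.24, 0.14], [-0.19, -0.22]]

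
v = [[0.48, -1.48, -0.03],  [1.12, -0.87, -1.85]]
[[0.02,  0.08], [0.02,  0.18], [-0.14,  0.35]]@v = [[0.1, -0.10, -0.15], [0.21, -0.19, -0.33], [0.32, -0.10, -0.64]]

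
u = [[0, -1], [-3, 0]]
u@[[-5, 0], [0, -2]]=[[0, 2], [15, 0]]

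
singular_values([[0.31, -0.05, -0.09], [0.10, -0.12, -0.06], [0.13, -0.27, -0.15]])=[0.45, 0.21, 0.01]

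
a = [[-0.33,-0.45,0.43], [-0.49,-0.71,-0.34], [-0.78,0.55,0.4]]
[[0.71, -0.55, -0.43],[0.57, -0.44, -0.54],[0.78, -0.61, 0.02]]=a@[[-0.99, 0.77, 0.33], [-0.36, 0.28, 0.59], [0.51, -0.40, -0.13]]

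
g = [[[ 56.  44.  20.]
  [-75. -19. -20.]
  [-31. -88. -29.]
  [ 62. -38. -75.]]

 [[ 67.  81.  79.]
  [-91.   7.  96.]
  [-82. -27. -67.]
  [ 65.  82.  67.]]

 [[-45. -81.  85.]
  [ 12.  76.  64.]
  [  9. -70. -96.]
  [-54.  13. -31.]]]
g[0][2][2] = -29.0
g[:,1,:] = [[-75.0, -19.0, -20.0], [-91.0, 7.0, 96.0], [12.0, 76.0, 64.0]]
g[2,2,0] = 9.0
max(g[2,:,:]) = 85.0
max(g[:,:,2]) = 96.0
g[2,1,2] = 64.0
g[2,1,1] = 76.0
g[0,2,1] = -88.0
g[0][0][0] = 56.0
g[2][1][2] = 64.0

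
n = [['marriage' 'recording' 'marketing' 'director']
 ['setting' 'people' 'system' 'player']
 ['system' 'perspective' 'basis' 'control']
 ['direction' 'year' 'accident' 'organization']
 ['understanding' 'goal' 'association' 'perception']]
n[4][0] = 'understanding'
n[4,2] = 'association'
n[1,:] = ['setting', 'people', 'system', 'player']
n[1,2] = 'system'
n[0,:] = ['marriage', 'recording', 'marketing', 'director']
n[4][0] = 'understanding'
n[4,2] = 'association'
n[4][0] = 'understanding'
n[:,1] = ['recording', 'people', 'perspective', 'year', 'goal']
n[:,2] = ['marketing', 'system', 'basis', 'accident', 'association']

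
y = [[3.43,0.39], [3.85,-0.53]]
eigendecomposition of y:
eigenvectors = [[0.75,-0.09], [0.67,1.0]]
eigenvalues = [3.78, -0.88]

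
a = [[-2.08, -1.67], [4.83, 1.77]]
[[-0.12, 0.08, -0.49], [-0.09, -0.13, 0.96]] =a@[[-0.08, -0.02, 0.17], [0.17, -0.02, 0.08]]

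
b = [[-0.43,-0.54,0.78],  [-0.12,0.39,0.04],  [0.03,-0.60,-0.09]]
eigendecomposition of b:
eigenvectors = [[(-0.7+0j),(0.96+0j),0.96-0.00j], [(0.49+0j),(0.15+0.01j),(0.15-0.01j)], [(-0.52+0j),0.23+0.08j,0.23-0.08j]]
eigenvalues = [(0.52+0j), (-0.32+0.06j), (-0.32-0.06j)]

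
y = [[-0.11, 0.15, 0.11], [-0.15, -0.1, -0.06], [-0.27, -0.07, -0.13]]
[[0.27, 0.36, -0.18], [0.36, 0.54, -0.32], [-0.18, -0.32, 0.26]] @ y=[[-0.04, 0.02, 0.03], [-0.03, 0.02, 0.05], [-0.0, -0.01, -0.03]]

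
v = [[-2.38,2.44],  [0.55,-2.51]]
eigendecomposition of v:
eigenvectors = [[0.91, -0.89], [0.41, 0.45]]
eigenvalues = [-1.28, -3.61]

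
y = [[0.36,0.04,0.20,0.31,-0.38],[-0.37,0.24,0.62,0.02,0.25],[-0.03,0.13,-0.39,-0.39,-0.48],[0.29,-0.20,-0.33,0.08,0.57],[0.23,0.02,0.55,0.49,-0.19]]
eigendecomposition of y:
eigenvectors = [[-0.15, -0.46, 0.40, 0.35, 0.23], [0.6, 0.00, -0.38, -0.52, 0.95], [0.40, -0.08, 0.44, 0.45, -0.0], [-0.66, 0.69, -0.67, -0.64, 0.03], [-0.15, -0.55, 0.23, 0.02, 0.22]]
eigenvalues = [0.66, -0.53, -0.19, -0.03, 0.21]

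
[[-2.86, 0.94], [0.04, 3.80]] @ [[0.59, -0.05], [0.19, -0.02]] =[[-1.51, 0.12], [0.75, -0.08]]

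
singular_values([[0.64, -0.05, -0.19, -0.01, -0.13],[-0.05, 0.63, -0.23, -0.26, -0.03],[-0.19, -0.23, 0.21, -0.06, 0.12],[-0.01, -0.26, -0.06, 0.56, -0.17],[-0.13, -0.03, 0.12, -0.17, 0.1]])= [0.89, 0.77, 0.49, 0.01, 0.0]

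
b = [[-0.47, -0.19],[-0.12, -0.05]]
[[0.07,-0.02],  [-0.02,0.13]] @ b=[[-0.03, -0.01], [-0.01, -0.00]]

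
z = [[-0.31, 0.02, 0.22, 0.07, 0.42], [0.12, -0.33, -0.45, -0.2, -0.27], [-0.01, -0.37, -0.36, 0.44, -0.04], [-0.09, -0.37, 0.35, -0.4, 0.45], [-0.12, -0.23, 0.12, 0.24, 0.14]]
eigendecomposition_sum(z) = [[(-0.05+0j), (-0.13-0j), (0.11+0j), (0.11+0j), (0.14-0j)], [0.06-0.00j, (0.15+0j), -0.13+0.00j, -0.12+0.00j, -0.16+0.00j], [(-0.05+0j), -0.13-0.00j, (0.12+0j), (0.11+0j), (0.15-0j)], [(-0.07+0j), -0.18-0.00j, (0.15+0j), 0.15+0.00j, (0.19-0j)], [-0.07+0.00j, (-0.18-0j), (0.16+0j), (0.15+0j), (0.2-0j)]] + [[-0.11-0.11j,(-0.02+0.06j),-0.04-0.16j,-0.00-0.06j,(0.1+0.3j)],[-0.00-0.02j,-0.01+0.00j,(0.01-0.02j),-0.01j,-0.01+0.04j],[(-0.01+0.02j),(0.01-0j),(-0.02+0.02j),-0.01+0.00j,0.03-0.03j],[(-0.01-0.01j),(-0+0.01j),(-0.01-0.02j),(-0-0.01j),(0.01+0.04j)],[-0.03-0.06j,-0.02+0.02j,0.01-0.07j,(0.01-0.03j),(-0.01+0.14j)]] + [[-0.11+0.11j, (-0.02-0.06j), -0.04+0.16j, (-0+0.06j), 0.10-0.30j], [(-0+0.02j), (-0.01-0j), (0.01+0.02j), 0.00+0.01j, -0.01-0.04j], [(-0.01-0.02j), (0.01+0j), (-0.02-0.02j), -0.01-0.00j, (0.03+0.03j)], [(-0.01+0.01j), -0.00-0.01j, (-0.01+0.02j), -0.00+0.01j, (0.01-0.04j)], [-0.03+0.06j, -0.02-0.02j, (0.01+0.07j), (0.01+0.03j), (-0.01-0.14j)]] + [[(-0.02-0j), -0.03-0.00j, 0.40-0.00j, (-0.64-0j), (0.32+0j)],  [0.04+0.00j, 0.06+0.00j, -0.79+0.00j, 1.27+0.00j, (-0.64-0j)],  [0.04+0.00j, 0.05+0.00j, -0.71+0.00j, 1.14+0.00j, -0.57-0.00j],  [-0.00-0.00j, (-0-0j), (0.05-0j), -0.08-0.00j, 0.04+0.00j],  [0.00+0.00j, 0.00+0.00j, -0.07+0.00j, (0.1+0j), (-0.05-0j)]] + [[-0.01+0.00j, 0.23+0.00j, (-0.2-0j), 0.60-0.00j, (-0.24-0j)],[0.03-0.00j, (-0.52-0j), (0.45+0j), (-1.35+0j), 0.55+0.00j],[(0.02-0j), (-0.31-0j), (0.27+0j), (-0.79+0j), (0.32+0j)],[(0.01-0j), (-0.18-0j), 0.16+0.00j, (-0.47+0j), 0.19+0.00j],[0.00-0.00j, (-0.01-0j), (0.01+0j), -0.04+0.00j, 0.01+0.00j]]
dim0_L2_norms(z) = [0.36, 0.66, 0.72, 0.68, 0.69]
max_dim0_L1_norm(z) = 1.5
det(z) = 0.01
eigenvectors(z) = [[(0.38+0j), -0.90+0.00j, -0.90-0.00j, -0.35+0.00j, (0.35+0j)], [-0.42+0.00j, (-0.09-0.06j), -0.09+0.06j, (0.7+0j), (-0.78+0j)], [(0.39+0j), 0.05+0.12j, (0.05-0.12j), 0.62+0.00j, -0.46+0.00j], [(0.51+0j), (-0.11+0j), (-0.11-0j), -0.04+0.00j, -0.27+0.00j], [(0.52+0j), -0.36-0.15j, -0.36+0.15j, (0.06+0j), (-0.02+0j)]]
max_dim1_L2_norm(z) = 0.79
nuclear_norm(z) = 2.67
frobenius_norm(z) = 1.42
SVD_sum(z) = [[-0.13, 0.02, 0.33, -0.13, 0.30], [0.13, -0.02, -0.32, 0.12, -0.30], [0.11, -0.02, -0.27, 0.11, -0.25], [-0.17, 0.03, 0.43, -0.17, 0.4], [-0.03, 0.01, 0.09, -0.03, 0.08]] + [[-0.03,  -0.14,  -0.03,  0.05,  0.05], [-0.04,  -0.16,  -0.04,  0.06,  0.06], [-0.10,  -0.43,  -0.1,  0.16,  0.17], [-0.05,  -0.24,  -0.05,  0.09,  0.09], [-0.06,  -0.27,  -0.06,  0.10,  0.1]] + [[-0.05, 0.09, 0.03, 0.19, 0.02],[0.1, -0.17, -0.05, -0.36, -0.04],[-0.05, 0.08, 0.02, 0.17, 0.02],[0.09, -0.15, -0.05, -0.34, -0.04],[-0.04, 0.07, 0.02, 0.15, 0.02]] + [[-0.09, 0.05, -0.1, -0.04, 0.05], [-0.05, 0.02, -0.05, -0.02, 0.03], [0.0, -0.0, 0.0, 0.00, -0.0], [0.02, -0.01, 0.03, 0.01, -0.01], [0.05, -0.03, 0.06, 0.02, -0.03]] + [[-0.01, -0.0, 0.0, -0.00, -0.01],[-0.02, -0.01, 0.01, -0.00, -0.02],[0.03, 0.01, -0.01, 0.0, 0.02],[0.01, 0.0, -0.01, 0.00, 0.01],[-0.04, -0.01, 0.02, -0.0, -0.03]]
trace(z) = -1.26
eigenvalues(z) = [(0.56+0j), (-0.15+0.04j), (-0.15-0.04j), (-0.8+0j), (-0.72+0j)]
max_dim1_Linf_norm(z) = 0.45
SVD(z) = [[-0.47, -0.23, 0.32, -0.78, 0.14], [0.46, -0.27, -0.63, -0.40, 0.4], [0.4, -0.72, 0.29, 0.00, -0.49], [-0.62, -0.40, -0.58, 0.20, -0.27], [-0.13, -0.45, 0.27, 0.45, 0.72]] @ diag([1.013717989033715, 0.710375918427477, 0.659272930288946, 0.20714654992910164, 0.07610127113561434]) @ [[0.27, -0.05, -0.68, 0.26, -0.63], [0.19, 0.85, 0.19, -0.32, -0.33], [-0.24, 0.4, 0.12, 0.87, 0.11], [0.58, -0.3, 0.64, 0.25, -0.31], [-0.70, -0.18, 0.28, -0.08, -0.62]]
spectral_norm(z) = 1.01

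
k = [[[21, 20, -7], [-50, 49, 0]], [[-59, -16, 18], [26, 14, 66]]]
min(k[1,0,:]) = -59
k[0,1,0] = -50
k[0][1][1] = 49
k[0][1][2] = 0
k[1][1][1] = 14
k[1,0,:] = [-59, -16, 18]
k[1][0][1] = -16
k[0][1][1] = 49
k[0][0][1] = 20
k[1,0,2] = 18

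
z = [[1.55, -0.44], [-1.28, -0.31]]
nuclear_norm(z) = 2.53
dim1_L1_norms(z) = [1.99, 1.59]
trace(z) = 1.24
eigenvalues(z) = [1.82, -0.58]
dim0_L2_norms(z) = [2.01, 0.54]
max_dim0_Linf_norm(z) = 1.55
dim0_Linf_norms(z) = [1.55, 0.44]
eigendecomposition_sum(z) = [[1.61, -0.33], [-0.97, 0.2]] + [[-0.06,-0.11], [-0.31,-0.51]]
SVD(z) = [[-0.78,0.62], [0.62,0.78]] @ diag([2.0155544053753585, 0.5178227872274334]) @ [[-1.0, 0.08],[-0.08, -1.00]]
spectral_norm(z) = 2.02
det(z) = -1.04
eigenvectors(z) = [[0.86,0.20], [-0.52,0.98]]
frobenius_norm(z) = 2.08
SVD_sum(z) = [[1.57, -0.12], [-1.25, 0.09]] + [[-0.02, -0.32], [-0.03, -0.4]]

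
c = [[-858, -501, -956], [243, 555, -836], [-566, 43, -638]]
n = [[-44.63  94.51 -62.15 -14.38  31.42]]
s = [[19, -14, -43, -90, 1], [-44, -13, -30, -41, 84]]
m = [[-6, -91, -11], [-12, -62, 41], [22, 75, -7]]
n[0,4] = 31.42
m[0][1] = -91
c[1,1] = 555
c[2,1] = 43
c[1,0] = 243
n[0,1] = 94.51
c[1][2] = -836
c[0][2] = -956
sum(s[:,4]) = 85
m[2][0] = 22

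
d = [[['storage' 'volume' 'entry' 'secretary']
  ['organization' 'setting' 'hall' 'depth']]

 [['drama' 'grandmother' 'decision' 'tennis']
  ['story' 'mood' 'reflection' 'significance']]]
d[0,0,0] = 'storage'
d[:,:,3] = [['secretary', 'depth'], ['tennis', 'significance']]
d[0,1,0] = 'organization'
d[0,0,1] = 'volume'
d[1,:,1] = ['grandmother', 'mood']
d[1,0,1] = 'grandmother'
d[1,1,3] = 'significance'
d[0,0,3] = 'secretary'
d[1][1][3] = 'significance'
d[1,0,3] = 'tennis'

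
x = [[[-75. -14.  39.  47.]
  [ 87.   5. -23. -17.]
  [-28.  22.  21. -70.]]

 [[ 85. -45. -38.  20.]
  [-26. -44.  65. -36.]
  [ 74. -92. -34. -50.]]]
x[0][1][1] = 5.0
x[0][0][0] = -75.0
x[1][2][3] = -50.0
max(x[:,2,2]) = 21.0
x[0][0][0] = -75.0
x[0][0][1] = -14.0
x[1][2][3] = -50.0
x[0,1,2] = -23.0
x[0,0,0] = -75.0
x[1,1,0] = -26.0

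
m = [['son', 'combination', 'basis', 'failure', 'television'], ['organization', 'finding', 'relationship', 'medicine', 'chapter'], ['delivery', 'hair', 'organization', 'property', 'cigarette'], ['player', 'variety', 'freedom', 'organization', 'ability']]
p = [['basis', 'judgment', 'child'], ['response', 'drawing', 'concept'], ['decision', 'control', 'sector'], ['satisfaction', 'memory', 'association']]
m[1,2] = 'relationship'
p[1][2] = 'concept'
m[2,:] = ['delivery', 'hair', 'organization', 'property', 'cigarette']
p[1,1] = 'drawing'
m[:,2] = ['basis', 'relationship', 'organization', 'freedom']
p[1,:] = ['response', 'drawing', 'concept']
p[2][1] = 'control'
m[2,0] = 'delivery'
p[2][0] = 'decision'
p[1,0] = 'response'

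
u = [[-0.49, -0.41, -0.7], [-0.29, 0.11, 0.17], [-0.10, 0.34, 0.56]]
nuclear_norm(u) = 1.60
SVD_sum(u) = [[-0.27, -0.45, -0.76], [0.03, 0.05, 0.09], [0.18, 0.29, 0.49]] + [[-0.22, 0.04, 0.06], [-0.32, 0.06, 0.08], [-0.28, 0.05, 0.07]] + [[-0.00, -0.00, 0.00], [0.00, 0.0, -0.0], [-0.0, -0.0, 0.00]]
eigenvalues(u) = [-0.63, 0.0, 0.81]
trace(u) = 0.18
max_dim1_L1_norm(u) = 1.6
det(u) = -0.00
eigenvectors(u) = [[0.93, -0.02, -0.53], [0.37, -0.86, 0.40], [-0.03, 0.52, 0.75]]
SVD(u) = [[-0.84, -0.45, 0.31], [0.10, -0.68, -0.73], [0.54, -0.58, 0.61]] @ diag([1.1014351795416384, 0.49934002925437876, 0.0002836411727599822]) @ [[0.3, 0.49, 0.82], [0.95, -0.17, -0.24], [-0.02, -0.86, 0.52]]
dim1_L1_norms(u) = [1.6, 0.57, 1.0]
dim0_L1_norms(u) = [0.88, 0.86, 1.43]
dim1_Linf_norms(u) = [0.7, 0.29, 0.56]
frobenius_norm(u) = 1.21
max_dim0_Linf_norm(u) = 0.7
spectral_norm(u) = 1.10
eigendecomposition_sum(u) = [[-0.57, -0.17, -0.31], [-0.23, -0.07, -0.12], [0.02, 0.01, 0.01]] + [[-0.0, 0.0, -0.0], [-0.0, 0.00, -0.0], [0.00, -0.00, 0.00]] + [[0.08, -0.24, -0.39],[-0.06, 0.18, 0.29],[-0.12, 0.34, 0.55]]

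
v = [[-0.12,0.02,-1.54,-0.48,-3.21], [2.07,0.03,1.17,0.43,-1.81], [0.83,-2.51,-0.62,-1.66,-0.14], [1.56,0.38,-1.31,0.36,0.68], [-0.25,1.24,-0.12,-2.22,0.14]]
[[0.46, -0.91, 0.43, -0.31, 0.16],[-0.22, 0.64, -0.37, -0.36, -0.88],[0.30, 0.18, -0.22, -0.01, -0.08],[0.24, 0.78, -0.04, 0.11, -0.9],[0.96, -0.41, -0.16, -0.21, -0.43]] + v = [[0.34, -0.89, -1.11, -0.79, -3.05], [1.85, 0.67, 0.80, 0.07, -2.69], [1.13, -2.33, -0.84, -1.67, -0.22], [1.8, 1.16, -1.35, 0.47, -0.22], [0.71, 0.83, -0.28, -2.43, -0.29]]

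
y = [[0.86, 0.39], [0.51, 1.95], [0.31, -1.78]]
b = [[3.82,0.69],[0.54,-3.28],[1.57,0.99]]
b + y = [[4.68, 1.08], [1.05, -1.33], [1.88, -0.79]]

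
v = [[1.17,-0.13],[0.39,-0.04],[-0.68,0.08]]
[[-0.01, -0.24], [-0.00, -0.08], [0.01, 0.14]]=v @[[-0.01, -0.21], [-0.01, -0.05]]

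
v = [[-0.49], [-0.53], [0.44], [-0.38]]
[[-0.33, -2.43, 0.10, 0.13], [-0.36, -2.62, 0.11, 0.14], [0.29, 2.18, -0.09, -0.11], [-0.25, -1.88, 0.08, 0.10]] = v @ [[0.67, 4.95, -0.21, -0.26]]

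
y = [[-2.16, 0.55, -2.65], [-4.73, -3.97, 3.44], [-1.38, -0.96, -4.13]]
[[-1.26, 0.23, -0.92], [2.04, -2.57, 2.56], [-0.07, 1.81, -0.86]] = y@ [[0.27, 0.44, -0.03],[-0.75, -0.32, -0.35],[0.10, -0.51, 0.3]]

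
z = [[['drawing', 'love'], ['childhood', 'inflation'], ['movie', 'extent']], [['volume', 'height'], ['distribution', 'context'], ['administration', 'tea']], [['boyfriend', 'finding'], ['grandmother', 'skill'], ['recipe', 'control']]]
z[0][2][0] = 'movie'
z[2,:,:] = [['boyfriend', 'finding'], ['grandmother', 'skill'], ['recipe', 'control']]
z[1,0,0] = 'volume'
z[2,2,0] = 'recipe'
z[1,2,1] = 'tea'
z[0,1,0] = 'childhood'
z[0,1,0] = 'childhood'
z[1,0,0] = 'volume'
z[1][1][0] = 'distribution'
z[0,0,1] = 'love'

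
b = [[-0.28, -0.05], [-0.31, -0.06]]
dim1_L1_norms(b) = [0.33, 0.37]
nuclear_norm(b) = 0.43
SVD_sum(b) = [[-0.28, -0.05], [-0.31, -0.06]] + [[-0.00, 0.0], [0.00, -0.0]]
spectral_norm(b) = 0.42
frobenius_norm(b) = 0.42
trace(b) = -0.34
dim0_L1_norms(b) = [0.59, 0.11]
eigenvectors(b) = [[-0.67, 0.18], [-0.75, -0.98]]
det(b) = 0.00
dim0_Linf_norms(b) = [0.31, 0.06]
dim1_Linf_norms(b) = [0.28, 0.31]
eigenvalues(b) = [-0.34, -0.0]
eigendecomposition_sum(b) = [[-0.28, -0.05], [-0.31, -0.06]] + [[-0.0, 0.00], [0.0, -0.00]]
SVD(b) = [[-0.67, -0.74], [-0.74, 0.67]] @ diag([0.42495957668761686, 0.003059114493037102]) @ [[0.98,0.18], [0.18,-0.98]]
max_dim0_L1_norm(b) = 0.59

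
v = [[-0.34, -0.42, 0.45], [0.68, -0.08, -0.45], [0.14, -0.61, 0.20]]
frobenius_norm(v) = 1.26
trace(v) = -0.22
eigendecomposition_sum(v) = [[0.04, -0.0, -0.03], [0.74, -0.02, -0.52], [0.68, -0.02, -0.48]] + [[-0.02, -0.01, 0.01], [-0.01, -0.01, 0.01], [-0.02, -0.02, 0.02]] + [[-0.36,-0.41,0.47], [-0.05,-0.05,0.06], [-0.52,-0.58,0.66]]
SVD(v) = [[-0.67, -0.25, -0.70], [0.70, -0.55, -0.46], [-0.27, -0.80, 0.54]] @ diag([1.0164220029798507, 0.7512558804493273, 0.0009560066600147059]) @ [[0.65, 0.38, -0.66], [-0.53, 0.85, -0.03], [0.54, 0.37, 0.75]]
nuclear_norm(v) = 1.77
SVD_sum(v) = [[-0.44,-0.26,0.44], [0.46,0.27,-0.46], [-0.18,-0.1,0.18]] + [[0.10,  -0.16,  0.01], [0.22,  -0.35,  0.01], [0.32,  -0.51,  0.02]] + [[-0.00, -0.00, -0.0], [-0.0, -0.0, -0.0], [0.0, 0.00, 0.00]]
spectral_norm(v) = 1.02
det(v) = 0.00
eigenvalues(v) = [-0.46, -0.01, 0.24]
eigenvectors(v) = [[0.04, 0.54, 0.58], [0.74, 0.38, 0.08], [0.68, 0.75, 0.81]]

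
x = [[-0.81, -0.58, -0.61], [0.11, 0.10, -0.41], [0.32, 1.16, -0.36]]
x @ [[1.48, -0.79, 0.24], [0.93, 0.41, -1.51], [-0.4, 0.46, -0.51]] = [[-1.49, 0.12, 0.99], [0.42, -0.23, 0.08], [1.7, 0.06, -1.49]]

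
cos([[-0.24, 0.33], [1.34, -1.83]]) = [[0.83,0.24], [0.96,-0.31]]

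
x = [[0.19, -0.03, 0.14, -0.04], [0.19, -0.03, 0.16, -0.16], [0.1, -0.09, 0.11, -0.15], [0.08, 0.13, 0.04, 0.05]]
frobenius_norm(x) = 0.48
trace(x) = 0.32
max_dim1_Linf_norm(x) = 0.19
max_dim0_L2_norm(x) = 0.3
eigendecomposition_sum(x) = [[0.04-0.07j, 0.04+0.07j, (0.03-0.07j), (-0.02+0.07j)], [0.11-0.03j, -0.03+0.11j, 0.09-0.04j, -0.08+0.05j], [0.09+0.04j, (-0.08+0.05j), 0.08+0.03j, -0.08-0.01j], [0.00-0.13j, 0.10+0.07j, -0.01-0.11j, (0.03+0.1j)]] + [[(0.04+0.07j), (0.04-0.07j), (0.03+0.07j), (-0.02-0.07j)], [0.11+0.03j, (-0.03-0.11j), 0.09+0.04j, -0.08-0.05j], [0.09-0.04j, -0.08-0.05j, 0.08-0.03j, -0.08+0.01j], [0.13j, 0.10-0.07j, -0.01+0.11j, 0.03-0.10j]] + [[0.11+0.00j, (-0.12-0j), 0.10+0.00j, (-0-0j)], [-0.03-0.00j, 0.03+0.00j, -0.03-0.00j, 0j], [(-0.08-0j), (0.08+0j), (-0.07-0j), 0.00+0.00j], [0.07+0.00j, (-0.08-0j), 0.06+0.00j, -0.00-0.00j]] + [[(-0-0j), 0.01+0.00j, (-0.01-0j), (-0+0j)],[0j, (-0-0j), 0.00+0.00j, -0j],[0.00+0.00j, (-0.01-0j), 0.01+0.00j, 0.01-0.00j],[0.00+0.00j, -0.00-0.00j, 0j, 0.00-0.00j]]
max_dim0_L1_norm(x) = 0.56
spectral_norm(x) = 0.43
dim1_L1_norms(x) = [0.4, 0.54, 0.45, 0.3]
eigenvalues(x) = [(0.12+0.16j), (0.12-0.16j), (0.07+0j), (0.01+0j)]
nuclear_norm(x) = 0.69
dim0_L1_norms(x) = [0.56, 0.28, 0.45, 0.4]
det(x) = 0.00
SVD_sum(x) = [[0.15, -0.04, 0.13, -0.11], [0.20, -0.05, 0.17, -0.14], [0.14, -0.04, 0.12, -0.1], [0.02, -0.01, 0.02, -0.01]] + [[0.02, 0.04, 0.01, 0.03], [-0.0, -0.00, -0.0, -0.0], [-0.04, -0.06, -0.01, -0.04], [0.07, 0.12, 0.02, 0.08]] + [[0.01, -0.03, 0.00, 0.04], [-0.01, 0.02, -0.0, -0.02], [-0.0, 0.01, -0.0, -0.01], [-0.01, 0.02, -0.00, -0.02]] + [[-0.00, 0.0, 0.00, 0.0], [0.00, -0.0, -0.00, -0.0], [-0.00, 0.00, 0.00, 0.00], [-0.0, 0.00, 0.0, 0.0]]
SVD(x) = [[-0.53, 0.30, 0.79, -0.01], [-0.69, -0.00, -0.45, 0.57], [-0.49, -0.44, -0.17, -0.73], [-0.07, 0.84, -0.38, -0.38]] @ diag([0.43087757478912264, 0.19058964886378316, 0.06692944705726066, 0.006367920102605096]) @ [[-0.66, 0.17, -0.56, 0.47],[0.42, 0.74, 0.14, 0.51],[0.27, -0.65, 0.08, 0.70],[0.56, -0.05, -0.81, -0.17]]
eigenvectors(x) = [[0.34+0.18j, (0.34-0.18j), 0.70+0.00j, (-0.59+0j)],[(0.16+0.51j), 0.16-0.51j, -0.20+0.00j, 0.10+0.00j],[(-0.19+0.41j), (-0.19-0.41j), -0.50+0.00j, 0.80+0.00j],[(0.6+0j), 0.60-0.00j, (0.46+0j), 0.06+0.00j]]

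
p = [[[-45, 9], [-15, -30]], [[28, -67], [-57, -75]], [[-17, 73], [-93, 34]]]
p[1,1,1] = -75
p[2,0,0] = -17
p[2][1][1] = 34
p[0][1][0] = -15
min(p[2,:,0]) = -93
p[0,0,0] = -45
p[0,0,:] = [-45, 9]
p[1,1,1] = -75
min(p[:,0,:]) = -67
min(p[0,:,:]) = -45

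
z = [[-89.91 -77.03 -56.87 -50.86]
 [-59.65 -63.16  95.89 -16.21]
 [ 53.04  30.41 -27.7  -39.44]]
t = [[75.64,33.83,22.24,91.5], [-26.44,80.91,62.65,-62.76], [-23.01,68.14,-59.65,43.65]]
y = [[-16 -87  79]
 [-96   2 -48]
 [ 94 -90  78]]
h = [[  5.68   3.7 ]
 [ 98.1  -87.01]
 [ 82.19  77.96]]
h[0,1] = 3.7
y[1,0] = -96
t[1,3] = -62.76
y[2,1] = -90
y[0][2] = 79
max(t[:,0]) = 75.64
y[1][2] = -48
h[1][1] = -87.01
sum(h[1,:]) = 11.08999999999999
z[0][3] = -50.86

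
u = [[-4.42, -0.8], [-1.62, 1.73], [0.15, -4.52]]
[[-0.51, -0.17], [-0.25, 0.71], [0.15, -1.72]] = u @ [[0.12, -0.03],[-0.03, 0.38]]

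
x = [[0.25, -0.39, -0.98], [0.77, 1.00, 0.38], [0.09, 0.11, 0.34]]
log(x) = [[-0.78, -0.39, -2.21], [1.05, 0.09, 1.70], [0.09, 0.20, -1.10]]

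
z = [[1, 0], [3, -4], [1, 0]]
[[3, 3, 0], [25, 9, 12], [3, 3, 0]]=z @ [[3, 3, 0], [-4, 0, -3]]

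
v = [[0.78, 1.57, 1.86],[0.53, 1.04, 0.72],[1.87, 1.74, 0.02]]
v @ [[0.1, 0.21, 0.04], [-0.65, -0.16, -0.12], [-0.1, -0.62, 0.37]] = [[-1.13, -1.24, 0.53], [-0.7, -0.5, 0.16], [-0.95, 0.1, -0.13]]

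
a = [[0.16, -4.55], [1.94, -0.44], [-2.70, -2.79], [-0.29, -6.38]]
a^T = [[0.16, 1.94, -2.70, -0.29],[-4.55, -0.44, -2.79, -6.38]]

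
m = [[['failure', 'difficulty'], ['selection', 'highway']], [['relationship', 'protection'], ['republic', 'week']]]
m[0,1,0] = 'selection'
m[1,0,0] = 'relationship'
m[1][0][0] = 'relationship'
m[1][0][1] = 'protection'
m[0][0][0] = 'failure'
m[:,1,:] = [['selection', 'highway'], ['republic', 'week']]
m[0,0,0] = 'failure'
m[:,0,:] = [['failure', 'difficulty'], ['relationship', 'protection']]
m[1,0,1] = 'protection'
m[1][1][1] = 'week'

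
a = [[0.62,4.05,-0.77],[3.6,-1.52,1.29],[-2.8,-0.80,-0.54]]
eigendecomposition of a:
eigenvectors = [[-0.60, 0.72, -0.25], [0.76, 0.37, 0.22], [-0.25, -0.59, 0.94]]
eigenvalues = [-4.81, 3.36, 0.01]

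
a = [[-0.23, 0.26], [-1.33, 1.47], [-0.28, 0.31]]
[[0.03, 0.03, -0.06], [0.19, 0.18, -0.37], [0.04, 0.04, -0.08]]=a@[[-0.00, -0.00, 0.00], [0.13, 0.12, -0.25]]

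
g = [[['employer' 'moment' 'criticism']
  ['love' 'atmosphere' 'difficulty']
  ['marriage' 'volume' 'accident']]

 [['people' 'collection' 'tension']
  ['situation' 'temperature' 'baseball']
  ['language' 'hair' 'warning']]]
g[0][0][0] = 'employer'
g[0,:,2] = ['criticism', 'difficulty', 'accident']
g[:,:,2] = [['criticism', 'difficulty', 'accident'], ['tension', 'baseball', 'warning']]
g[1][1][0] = 'situation'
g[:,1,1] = ['atmosphere', 'temperature']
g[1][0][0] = 'people'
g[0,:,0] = ['employer', 'love', 'marriage']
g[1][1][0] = 'situation'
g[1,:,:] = [['people', 'collection', 'tension'], ['situation', 'temperature', 'baseball'], ['language', 'hair', 'warning']]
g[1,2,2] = 'warning'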